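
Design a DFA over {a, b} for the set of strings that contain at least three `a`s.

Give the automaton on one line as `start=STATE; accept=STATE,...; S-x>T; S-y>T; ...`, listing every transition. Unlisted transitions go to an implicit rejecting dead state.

Only the number of `a`s matters, and only up to 4. Make a chain q0 → q1 → q2 → q3 → q4 advanced by each `a` (with q4 absorbing); every other symbol self-loops. The accepting set is {q3, q4}.
A 5-state machine:
        a   b  
>  q0   q1  q0 
   q1   q2  q1 
   q2   q3  q2 
 * q3   q4  q3 
 * q4   q4  q4 
(> = start, * = accepting)

start=q0; accept=q3,q4; q0-a>q1; q0-b>q0; q1-a>q2; q1-b>q1; q2-a>q3; q2-b>q2; q3-a>q4; q3-b>q3; q4-a>q4; q4-b>q4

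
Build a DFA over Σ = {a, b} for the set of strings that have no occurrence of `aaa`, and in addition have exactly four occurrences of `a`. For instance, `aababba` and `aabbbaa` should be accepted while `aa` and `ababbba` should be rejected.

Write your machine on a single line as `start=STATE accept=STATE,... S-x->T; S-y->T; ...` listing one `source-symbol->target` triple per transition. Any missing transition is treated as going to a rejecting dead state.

Build one automaton per condition and run them in lockstep. The first has 4 states tracking partial matches of the forbidden pattern `aaa`; the second has 6 states tracking the count of `a`s, saturating at 5. A product state is a pair (one from each), accepting exactly when both do. Minimizing collapses redundant product states.
With 10 states:
        a   b  
>  q0   q1  q0 
   q1   q2  q3 
   q2   q4  q5 
   q3   q6  q3 
   q4   q4  q4 
   q5   q7  q5 
   q6   q8  q5 
   q7   q9  q7 
   q8   q4  q7 
 * q9   q4  q9 
(> = start, * = accepting)

start=q0; accept=q9; q0-a->q1; q0-b->q0; q1-a->q2; q1-b->q3; q2-a->q4; q2-b->q5; q3-a->q6; q3-b->q3; q4-a->q4; q4-b->q4; q5-a->q7; q5-b->q5; q6-a->q8; q6-b->q5; q7-a->q9; q7-b->q7; q8-a->q4; q8-b->q7; q9-a->q4; q9-b->q9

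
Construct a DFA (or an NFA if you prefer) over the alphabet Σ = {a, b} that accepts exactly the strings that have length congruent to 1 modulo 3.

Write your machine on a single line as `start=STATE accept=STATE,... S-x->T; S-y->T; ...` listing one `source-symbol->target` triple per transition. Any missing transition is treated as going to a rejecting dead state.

Only the length mod 3 matters, so use a 3-cycle: from any state, every input symbol moves to the next state, wrapping q2 back to q0. Mark q1 accepting.
        a   b  
>  q0   q1  q1 
 * q1   q2  q2 
   q2   q0  q0 
(> = start, * = accepting)

start=q0; accept=q1; q0-a->q1; q0-b->q1; q1-a->q2; q1-b->q2; q2-a->q0; q2-b->q0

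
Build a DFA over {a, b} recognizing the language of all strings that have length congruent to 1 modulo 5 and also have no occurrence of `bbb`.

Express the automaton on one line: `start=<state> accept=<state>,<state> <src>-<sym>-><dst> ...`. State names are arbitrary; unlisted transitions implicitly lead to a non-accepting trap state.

start=q0 accept=q1,q2,q17 q0-a->q1 q0-b->q2 q1-a->q3 q1-b->q4 q2-a->q3 q2-b->q5 q3-a->q6 q3-b->q7 q4-a->q6 q4-b->q8 q5-a->q6 q5-b->q9 q6-a->q10 q6-b->q11 q7-a->q10 q7-b->q12 q8-a->q10 q8-b->q13 q9-a->q13 q9-b->q13 q10-a->q0 q10-b->q14 q11-a->q0 q11-b->q15 q12-a->q0 q12-b->q16 q13-a->q16 q13-b->q16 q14-a->q1 q14-b->q17 q15-a->q1 q15-b->q18 q16-a->q18 q16-b->q18 q17-a->q3 q17-b->q19 q18-a->q19 q18-b->q19 q19-a->q9 q19-b->q9

Build one automaton per condition and run them in lockstep. One (5 states) tracks the input length modulo 5; the other (4 states) tracks partial matches of the forbidden pattern `bbb`. Each combined state is a pair, one component from each; accept when both components accept.
20 states suffice.
          a    b  
>  q0     q1   q2 
 * q1     q3   q4 
 * q2     q3   q5 
   q3     q6   q7 
   q4     q6   q8 
   q5     q6   q9 
   q6    q10  q11 
   q7    q10  q12 
   q8    q10  q13 
   q9    q13  q13 
   q10    q0  q14 
   q11    q0  q15 
   q12    q0  q16 
   q13   q16  q16 
   q14    q1  q17 
   q15    q1  q18 
   q16   q18  q18 
 * q17    q3  q19 
   q18   q19  q19 
   q19    q9   q9 
(> = start, * = accepting)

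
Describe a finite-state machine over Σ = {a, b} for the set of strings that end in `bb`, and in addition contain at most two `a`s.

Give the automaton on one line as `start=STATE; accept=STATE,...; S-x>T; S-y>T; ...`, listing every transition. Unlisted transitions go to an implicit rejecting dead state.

Build one automaton per condition and run them in lockstep. The first has 3 states tracking how much of the suffix `bb` has currently been matched; the second has 4 states tracking the count of `a`s, saturating at 3. A product state is a pair (one from each), accepting exactly when both do.
          a    b  
>  q0     q1   q2 
   q1     q3   q4 
   q2     q1   q5 
   q3     q6   q7 
   q4     q3   q8 
 * q5     q1   q5 
   q6     q6   q9 
   q7     q6  q10 
 * q8     q3   q8 
   q9     q6  q11 
 * q10    q6  q10 
   q11    q6  q11 
(> = start, * = accepting)

start=q0; accept=q5,q8,q10; q0-a>q1; q0-b>q2; q1-a>q3; q1-b>q4; q2-a>q1; q2-b>q5; q3-a>q6; q3-b>q7; q4-a>q3; q4-b>q8; q5-a>q1; q5-b>q5; q6-a>q6; q6-b>q9; q7-a>q6; q7-b>q10; q8-a>q3; q8-b>q8; q9-a>q6; q9-b>q11; q10-a>q6; q10-b>q10; q11-a>q6; q11-b>q11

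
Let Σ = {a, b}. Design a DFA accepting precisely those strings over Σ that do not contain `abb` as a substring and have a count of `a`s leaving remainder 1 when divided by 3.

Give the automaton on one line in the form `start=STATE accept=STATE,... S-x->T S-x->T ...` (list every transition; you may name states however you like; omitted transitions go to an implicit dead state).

start=s0 accept=s1,s3 s0-a->s1 s0-b->s0 s1-a->s2 s1-b->s3 s2-a->s4 s2-b->s5 s3-a->s2 s3-b->s6 s4-a->s1 s4-b->s7 s5-a->s4 s5-b->s6 s6-a->s6 s6-b->s6 s7-a->s1 s7-b->s6

Build one automaton per condition and run them in lockstep. The first has 4 states tracking partial matches of the forbidden pattern `abb`; the second has 3 states tracking the count of `a`s modulo 3. A product state is a pair (one from each), accepting exactly when both do. After merging equivalent states the machine shrinks.
8 states suffice.
        a   b  
>  s0   s1  s0 
 * s1   s2  s3 
   s2   s4  s5 
 * s3   s2  s6 
   s4   s1  s7 
   s5   s4  s6 
   s6   s6  s6 
   s7   s1  s6 
(> = start, * = accepting)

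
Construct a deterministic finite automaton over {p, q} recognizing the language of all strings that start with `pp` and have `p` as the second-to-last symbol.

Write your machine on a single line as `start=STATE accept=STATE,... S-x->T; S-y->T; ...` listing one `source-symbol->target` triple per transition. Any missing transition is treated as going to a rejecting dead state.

Build one automaton per condition and run them in lockstep. The first has 4 states tracking whether the input so far still matches the prefix `pp`; the second has 7 states tracking the last 2 symbols read. A product state is a pair (one from each), accepting exactly when both do. Equivalent product states are then merged.
        p   q  
>  s0   s1  s2 
   s1   s3  s2 
   s2   s2  s2 
 * s3   s3  s4 
 * s4   s5  s6 
   s5   s3  s4 
   s6   s5  s6 
(> = start, * = accepting)

start=s0; accept=s3,s4; s0-p->s1; s0-q->s2; s1-p->s3; s1-q->s2; s2-p->s2; s2-q->s2; s3-p->s3; s3-q->s4; s4-p->s5; s4-q->s6; s5-p->s3; s5-q->s4; s6-p->s5; s6-q->s6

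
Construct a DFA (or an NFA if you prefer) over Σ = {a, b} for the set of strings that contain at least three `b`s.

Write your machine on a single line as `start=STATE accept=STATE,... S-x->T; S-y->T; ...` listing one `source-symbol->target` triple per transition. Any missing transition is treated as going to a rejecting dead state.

start=q0; accept=q3,q4; q0-a->q0; q0-b->q1; q1-a->q1; q1-b->q2; q2-a->q2; q2-b->q3; q3-a->q3; q3-b->q4; q4-a->q4; q4-b->q4

Only the number of `b`s matters, and only up to 4. Make a chain q0 → q1 → q2 → q3 → q4 advanced by each `b` (with q4 absorbing); every other symbol self-loops. The accepting set is {q3, q4}.
        a   b  
>  q0   q0  q1 
   q1   q1  q2 
   q2   q2  q3 
 * q3   q3  q4 
 * q4   q4  q4 
(> = start, * = accepting)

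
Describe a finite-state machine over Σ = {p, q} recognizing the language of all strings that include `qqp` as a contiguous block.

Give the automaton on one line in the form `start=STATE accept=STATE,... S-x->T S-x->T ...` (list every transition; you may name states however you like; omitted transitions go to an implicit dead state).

Track how much of `qqp` has been matched so far: state A is no progress, D is the absorbing accept state reached once `qqp` has occurred. Intermediate states record partial matches; on a mismatch, fall back to the longest reusable overlap.
       p  q 
>  A   A  B 
   B   A  C 
   C   D  C 
 * D   D  D 
(> = start, * = accepting)

start=A accept=D A-p->A A-q->B B-p->A B-q->C C-p->D C-q->C D-p->D D-q->D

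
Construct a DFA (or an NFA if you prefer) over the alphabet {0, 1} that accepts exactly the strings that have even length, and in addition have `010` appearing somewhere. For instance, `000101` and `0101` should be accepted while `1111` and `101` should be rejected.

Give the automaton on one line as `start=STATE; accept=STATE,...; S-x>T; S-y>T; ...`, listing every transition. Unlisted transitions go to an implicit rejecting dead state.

Build one automaton per condition and run them in lockstep. One (2 states) tracks the input length modulo 2; the other (4 states) tracks whether and how much of `010` has been seen. Each combined state is a pair, one component from each; accept when both components accept.
8 states suffice.
        0   1  
>  S0   S1  S2 
   S1   S3  S4 
   S2   S3  S0 
   S3   S1  S5 
   S4   S6  S2 
   S5   S7  S0 
   S6   S7  S7 
 * S7   S6  S6 
(> = start, * = accepting)

start=S0; accept=S7; S0-0>S1; S0-1>S2; S1-0>S3; S1-1>S4; S2-0>S3; S2-1>S0; S3-0>S1; S3-1>S5; S4-0>S6; S4-1>S2; S5-0>S7; S5-1>S0; S6-0>S7; S6-1>S7; S7-0>S6; S7-1>S6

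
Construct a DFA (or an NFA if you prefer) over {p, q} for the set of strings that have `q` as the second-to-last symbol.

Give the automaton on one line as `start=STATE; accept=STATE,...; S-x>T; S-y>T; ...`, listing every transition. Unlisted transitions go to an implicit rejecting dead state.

start=s0; accept=s5,s6; s0-p>s1; s0-q>s2; s1-p>s3; s1-q>s4; s2-p>s5; s2-q>s6; s3-p>s3; s3-q>s4; s4-p>s5; s4-q>s6; s5-p>s3; s5-q>s4; s6-p>s5; s6-q>s6

Because acceptance depends on a position counted from the end, the machine has to buffer the most recent 2 symbols. Make each state the string of the last up-to-2 symbols read; on input `x` shift the window left and append `x`. Accept when the buffered window has length 2 and begins with `q`.
With 7 states:
        p   q  
>  s0   s1  s2 
   s1   s3  s4 
   s2   s5  s6 
   s3   s3  s4 
   s4   s5  s6 
 * s5   s3  s4 
 * s6   s5  s6 
(> = start, * = accepting)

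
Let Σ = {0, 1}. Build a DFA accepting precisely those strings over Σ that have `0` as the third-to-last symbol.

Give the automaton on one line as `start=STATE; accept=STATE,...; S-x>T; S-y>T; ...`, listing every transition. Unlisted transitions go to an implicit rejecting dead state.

start=S0; accept=S7,S8,S9,S10; S0-0>S1; S0-1>S2; S1-0>S3; S1-1>S4; S2-0>S5; S2-1>S6; S3-0>S7; S3-1>S8; S4-0>S9; S4-1>S10; S5-0>S11; S5-1>S12; S6-0>S13; S6-1>S14; S7-0>S7; S7-1>S8; S8-0>S9; S8-1>S10; S9-0>S11; S9-1>S12; S10-0>S13; S10-1>S14; S11-0>S7; S11-1>S8; S12-0>S9; S12-1>S10; S13-0>S11; S13-1>S12; S14-0>S13; S14-1>S14

A DFA must remember the last 3 symbols (since which symbol is third-to-last isn't known until the input ends). Use one state per possible window of the last ≤3 symbols; accept from those whose window starts with `0`.
          0    1  
>  S0     S1   S2 
   S1     S3   S4 
   S2     S5   S6 
   S3     S7   S8 
   S4     S9  S10 
   S5    S11  S12 
   S6    S13  S14 
 * S7     S7   S8 
 * S8     S9  S10 
 * S9    S11  S12 
 * S10   S13  S14 
   S11    S7   S8 
   S12    S9  S10 
   S13   S11  S12 
   S14   S13  S14 
(> = start, * = accepting)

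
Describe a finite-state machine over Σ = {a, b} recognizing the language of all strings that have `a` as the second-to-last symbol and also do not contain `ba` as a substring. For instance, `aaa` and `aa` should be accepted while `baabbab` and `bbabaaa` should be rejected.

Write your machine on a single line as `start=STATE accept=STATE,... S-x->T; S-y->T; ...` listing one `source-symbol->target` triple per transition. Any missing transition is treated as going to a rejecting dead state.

start=q0; accept=q3,q4; q0-a->q1; q0-b->q2; q1-a->q3; q1-b->q4; q2-a->q5; q2-b->q6; q3-a->q3; q3-b->q4; q4-a->q5; q4-b->q6; q5-a->q7; q5-b->q8; q6-a->q5; q6-b->q6; q7-a->q7; q7-b->q8; q8-a->q5; q8-b->q9; q9-a->q5; q9-b->q9

Build one automaton per condition and run them in lockstep. One (7 states) tracks the last 2 symbols read; the other (3 states) tracks partial matches of the forbidden pattern `ba`. Each combined state is a pair, one component from each; accept when both components accept.
        a   b  
>  q0   q1  q2 
   q1   q3  q4 
   q2   q5  q6 
 * q3   q3  q4 
 * q4   q5  q6 
   q5   q7  q8 
   q6   q5  q6 
   q7   q7  q8 
   q8   q5  q9 
   q9   q5  q9 
(> = start, * = accepting)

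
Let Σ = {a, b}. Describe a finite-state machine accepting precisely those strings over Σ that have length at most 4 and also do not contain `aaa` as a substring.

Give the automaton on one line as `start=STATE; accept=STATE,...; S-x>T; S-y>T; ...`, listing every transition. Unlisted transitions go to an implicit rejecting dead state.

Build one automaton per condition and run them in lockstep. One (6 states) tracks the input length, saturating at 5; the other (4 states) tracks partial matches of the forbidden pattern `aaa`. Each combined state is a pair, one component from each; accept when both components accept.
          a    b  
>* s0     s1   s2 
 * s1     s3   s4 
 * s2     s5   s4 
 * s3     s6   s7 
 * s4     s8   s7 
 * s5     s9   s7 
   s6    s10  s10 
 * s7    s11  s12 
 * s8    s13  s12 
 * s9    s10  s12 
   s10   s14  s14 
 * s11   s15  s16 
 * s12   s17  s16 
 * s13   s14  s16 
   s14   s14  s14 
   s15   s14  s16 
   s16   s17  s16 
   s17   s15  s16 
(> = start, * = accepting)

start=s0; accept=s0,s1,s2,s3,s4,s5,s7,s8,s9,s11,s12,s13; s0-a>s1; s0-b>s2; s1-a>s3; s1-b>s4; s2-a>s5; s2-b>s4; s3-a>s6; s3-b>s7; s4-a>s8; s4-b>s7; s5-a>s9; s5-b>s7; s6-a>s10; s6-b>s10; s7-a>s11; s7-b>s12; s8-a>s13; s8-b>s12; s9-a>s10; s9-b>s12; s10-a>s14; s10-b>s14; s11-a>s15; s11-b>s16; s12-a>s17; s12-b>s16; s13-a>s14; s13-b>s16; s14-a>s14; s14-b>s14; s15-a>s14; s15-b>s16; s16-a>s17; s16-b>s16; s17-a>s15; s17-b>s16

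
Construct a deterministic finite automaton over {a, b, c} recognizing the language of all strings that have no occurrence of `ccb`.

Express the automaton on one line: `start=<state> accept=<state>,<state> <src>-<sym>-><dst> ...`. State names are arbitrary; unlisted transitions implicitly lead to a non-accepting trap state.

start=q0 accept=q0,q1,q2 q0-a->q0 q0-b->q0 q0-c->q1 q1-a->q0 q1-b->q0 q1-c->q2 q2-a->q0 q2-b->q3 q2-c->q2 q3-a->q3 q3-b->q3 q3-c->q3

This is the complement of 'contains `ccb`'. Use the same substring-matching states — q0 through q3 holding how much of `ccb` has just been matched — but flip the accepting set: everything except the trap q3 accepts.
With 4 states:
        a   b   c  
>* q0   q0  q0  q1 
 * q1   q0  q0  q2 
 * q2   q0  q3  q2 
   q3   q3  q3  q3 
(> = start, * = accepting)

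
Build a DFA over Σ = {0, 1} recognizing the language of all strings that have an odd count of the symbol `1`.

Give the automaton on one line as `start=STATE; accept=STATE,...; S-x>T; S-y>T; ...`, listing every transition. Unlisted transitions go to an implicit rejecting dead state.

start=s0; accept=s1; s0-0>s0; s0-1>s1; s1-0>s1; s1-1>s0

The only thing that matters is how many `1`s have appeared, reduced mod 2. Use one state per residue: s0 for 0, …, s1 for 1. Reading `1` moves to the next residue; anything else stays put. s1 is accepting.
A 2-state machine:
        0   1  
>  s0   s0  s1 
 * s1   s1  s0 
(> = start, * = accepting)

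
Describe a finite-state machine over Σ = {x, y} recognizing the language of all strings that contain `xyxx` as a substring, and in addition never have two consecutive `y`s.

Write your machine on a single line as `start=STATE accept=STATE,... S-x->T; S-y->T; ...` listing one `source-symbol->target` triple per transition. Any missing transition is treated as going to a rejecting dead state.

start=s0; accept=s7,s9; s0-x->s1; s0-y->s2; s1-x->s1; s1-y->s3; s2-x->s1; s2-y->s4; s3-x->s5; s3-y->s4; s4-x->s6; s4-y->s4; s5-x->s7; s5-y->s3; s6-x->s6; s6-y->s8; s7-x->s7; s7-y->s9; s8-x->s10; s8-y->s4; s9-x->s7; s9-y->s11; s10-x->s11; s10-y->s8; s11-x->s11; s11-y->s11

Handle the two conditions separately and then intersect. One (5 states) tracks whether and how much of `xyxx` has been seen; the other (3 states) tracks partial matches of the forbidden pattern `yy`. Each combined state is a pair, one component from each; accept when both components accept.
With 12 states:
          x    y  
>  s0     s1   s2 
   s1     s1   s3 
   s2     s1   s4 
   s3     s5   s4 
   s4     s6   s4 
   s5     s7   s3 
   s6     s6   s8 
 * s7     s7   s9 
   s8    s10   s4 
 * s9     s7  s11 
   s10   s11   s8 
   s11   s11  s11 
(> = start, * = accepting)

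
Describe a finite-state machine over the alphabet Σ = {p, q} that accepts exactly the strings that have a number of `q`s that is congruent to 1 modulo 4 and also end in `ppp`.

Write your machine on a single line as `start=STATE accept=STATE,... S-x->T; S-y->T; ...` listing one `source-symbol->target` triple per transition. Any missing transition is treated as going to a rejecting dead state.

start=s0; accept=s6; s0-p->s0; s0-q->s1; s1-p->s2; s1-q->s3; s2-p->s4; s2-q->s3; s3-p->s3; s3-q->s5; s4-p->s6; s4-q->s3; s5-p->s5; s5-q->s0; s6-p->s6; s6-q->s3

Handle the two conditions separately and then intersect. One (4 states) tracks the count of `q`s modulo 4; the other (4 states) tracks how much of the suffix `ppp` has currently been matched. Each combined state is a pair, one component from each; accept when both components accept. Equivalent product states are then merged.
7 states suffice.
        p   q  
>  s0   s0  s1 
   s1   s2  s3 
   s2   s4  s3 
   s3   s3  s5 
   s4   s6  s3 
   s5   s5  s0 
 * s6   s6  s3 
(> = start, * = accepting)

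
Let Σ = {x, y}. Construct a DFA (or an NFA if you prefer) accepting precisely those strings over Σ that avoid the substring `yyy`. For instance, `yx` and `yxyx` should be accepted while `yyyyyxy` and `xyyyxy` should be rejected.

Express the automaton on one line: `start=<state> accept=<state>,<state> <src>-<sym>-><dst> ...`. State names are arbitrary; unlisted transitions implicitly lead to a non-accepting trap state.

Track partial matches of the forbidden pattern `yyy`. State D is a dead state reached once `yyy` has occurred; every other state accepts. A means no part of `yyy` is currently matched.
       x  y 
>* A   A  B 
 * B   A  C 
 * C   A  D 
   D   D  D 
(> = start, * = accepting)

start=A accept=A,B,C A-x->A A-y->B B-x->A B-y->C C-x->A C-y->D D-x->D D-y->D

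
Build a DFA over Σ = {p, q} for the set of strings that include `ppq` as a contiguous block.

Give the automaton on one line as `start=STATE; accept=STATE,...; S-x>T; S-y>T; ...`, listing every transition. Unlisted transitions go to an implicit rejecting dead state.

States A..C record the length of the longest prefix of `ppq` that matches the current input suffix. Reaching D means `ppq` has been seen, and we stay there forever. Accept from D.
With 4 states:
       p  q 
>  A   B  A 
   B   C  A 
   C   C  D 
 * D   D  D 
(> = start, * = accepting)

start=A; accept=D; A-p>B; A-q>A; B-p>C; B-q>A; C-p>C; C-q>D; D-p>D; D-q>D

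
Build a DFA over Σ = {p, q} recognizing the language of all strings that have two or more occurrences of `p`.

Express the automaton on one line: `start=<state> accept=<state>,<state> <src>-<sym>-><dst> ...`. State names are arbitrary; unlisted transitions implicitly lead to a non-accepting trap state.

start=S0 accept=S2,S3 S0-p->S1 S0-q->S0 S1-p->S2 S1-q->S1 S2-p->S3 S2-q->S2 S3-p->S3 S3-q->S3

Count `p`s, saturating at 3: states S0 through S2 mean 0 through 2 `p`s seen; S3 means more than 2. Each `p` increments (capped at S3); other symbols loop. Accept from {S2, S3}.
4 states suffice.
        p   q  
>  S0   S1  S0 
   S1   S2  S1 
 * S2   S3  S2 
 * S3   S3  S3 
(> = start, * = accepting)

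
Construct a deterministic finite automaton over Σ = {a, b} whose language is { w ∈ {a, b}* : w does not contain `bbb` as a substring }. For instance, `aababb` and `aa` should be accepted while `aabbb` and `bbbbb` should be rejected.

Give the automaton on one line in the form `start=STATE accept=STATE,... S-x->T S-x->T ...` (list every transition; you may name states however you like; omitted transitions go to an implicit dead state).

This is the complement of 'contains `bbb`'. Use the same substring-matching states — q0 through q3 holding how much of `bbb` has just been matched — but flip the accepting set: everything except the trap q3 accepts.
A 4-state machine:
        a   b  
>* q0   q0  q1 
 * q1   q0  q2 
 * q2   q0  q3 
   q3   q3  q3 
(> = start, * = accepting)

start=q0 accept=q0,q1,q2 q0-a->q0 q0-b->q1 q1-a->q0 q1-b->q2 q2-a->q0 q2-b->q3 q3-a->q3 q3-b->q3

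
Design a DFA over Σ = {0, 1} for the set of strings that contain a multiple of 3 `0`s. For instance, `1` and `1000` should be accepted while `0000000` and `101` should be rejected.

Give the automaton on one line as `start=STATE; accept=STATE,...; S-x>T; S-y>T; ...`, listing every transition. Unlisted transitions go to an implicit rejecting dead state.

start=A; accept=A; A-0>B; A-1>A; B-0>C; B-1>B; C-0>A; C-1>C

Keep the running count of `0`s modulo 3: each `0` advances along the cycle A → B → C → A while other symbols loop. Accept at A.
A 3-state machine:
       0  1 
>* A   B  A 
   B   C  B 
   C   A  C 
(> = start, * = accepting)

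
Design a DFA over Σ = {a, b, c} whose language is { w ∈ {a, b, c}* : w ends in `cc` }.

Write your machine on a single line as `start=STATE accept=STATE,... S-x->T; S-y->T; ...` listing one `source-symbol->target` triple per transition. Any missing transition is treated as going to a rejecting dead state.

Remember how much of `cc` the current input suffix matches. State S0 means no match yet; S1 means the last symbol is `c`; S2 means the last 2 symbols are `cc`. Only S2 accepts. On a mismatch, fall back to the longest proper suffix that is still a prefix of `cc`.
3 states suffice.
        a   b   c  
>  S0   S0  S0  S1 
   S1   S0  S0  S2 
 * S2   S0  S0  S2 
(> = start, * = accepting)

start=S0; accept=S2; S0-a->S0; S0-b->S0; S0-c->S1; S1-a->S0; S1-b->S0; S1-c->S2; S2-a->S0; S2-b->S0; S2-c->S2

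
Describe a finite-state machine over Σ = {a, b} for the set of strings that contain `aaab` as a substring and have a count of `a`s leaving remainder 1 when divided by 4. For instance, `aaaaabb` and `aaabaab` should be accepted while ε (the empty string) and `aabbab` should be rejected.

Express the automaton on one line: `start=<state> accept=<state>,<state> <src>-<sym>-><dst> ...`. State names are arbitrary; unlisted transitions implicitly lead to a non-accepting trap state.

start=q0 accept=q16 q0-a->q1 q0-b->q0 q1-a->q2 q1-b->q3 q2-a->q4 q2-b->q5 q3-a->q6 q3-b->q3 q4-a->q7 q4-b->q8 q5-a->q9 q5-b->q5 q6-a->q10 q6-b->q5 q7-a->q11 q7-b->q12 q8-a->q12 q8-b->q8 q9-a->q13 q9-b->q14 q10-a->q7 q10-b->q14 q11-a->q15 q11-b->q16 q12-a->q16 q12-b->q12 q13-a->q11 q13-b->q0 q14-a->q17 q14-b->q14 q15-a->q4 q15-b->q18 q16-a->q18 q16-b->q16 q17-a->q19 q17-b->q0 q18-a->q8 q18-b->q18 q19-a->q15 q19-b->q3

Handle the two conditions separately and then intersect. The first has 5 states tracking whether and how much of `aaab` has been seen; the second has 4 states tracking the count of `a`s modulo 4. A product state is a pair (one from each), accepting exactly when both do.
20 states suffice.
          a    b  
>  q0     q1   q0 
   q1     q2   q3 
   q2     q4   q5 
   q3     q6   q3 
   q4     q7   q8 
   q5     q9   q5 
   q6    q10   q5 
   q7    q11  q12 
   q8    q12   q8 
   q9    q13  q14 
   q10    q7  q14 
   q11   q15  q16 
   q12   q16  q12 
   q13   q11   q0 
   q14   q17  q14 
   q15    q4  q18 
 * q16   q18  q16 
   q17   q19   q0 
   q18    q8  q18 
   q19   q15   q3 
(> = start, * = accepting)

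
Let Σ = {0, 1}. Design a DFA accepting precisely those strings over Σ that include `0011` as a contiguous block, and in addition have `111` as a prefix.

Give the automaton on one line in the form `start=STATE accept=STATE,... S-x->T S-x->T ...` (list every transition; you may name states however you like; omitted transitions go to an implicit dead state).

Build one automaton per condition and run them in lockstep. One (5 states) tracks whether and how much of `0011` has been seen; the other (5 states) tracks whether the input so far still matches the prefix `111`. Each combined state is a pair, one component from each; accept when both components accept. Minimizing collapses redundant product states.
       0  1 
>  A   B  C 
   B   B  B 
   C   B  D 
   D   B  E 
   E   F  E 
   F   G  E 
   G   G  H 
   H   F  I 
 * I   I  I 
(> = start, * = accepting)

start=A accept=I A-0->B A-1->C B-0->B B-1->B C-0->B C-1->D D-0->B D-1->E E-0->F E-1->E F-0->G F-1->E G-0->G G-1->H H-0->F H-1->I I-0->I I-1->I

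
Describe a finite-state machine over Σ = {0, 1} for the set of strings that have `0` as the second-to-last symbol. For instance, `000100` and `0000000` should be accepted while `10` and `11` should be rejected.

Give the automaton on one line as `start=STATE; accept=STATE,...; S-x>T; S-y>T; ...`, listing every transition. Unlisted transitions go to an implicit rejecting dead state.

start=q0; accept=q3,q4; q0-0>q1; q0-1>q2; q1-0>q3; q1-1>q4; q2-0>q5; q2-1>q6; q3-0>q3; q3-1>q4; q4-0>q5; q4-1>q6; q5-0>q3; q5-1>q4; q6-0>q5; q6-1>q6

A DFA must remember the last 2 symbols (since which symbol is second-to-last isn't known until the input ends). Use one state per possible window of the last ≤2 symbols; accept from those whose window starts with `0`.
A 7-state machine:
        0   1  
>  q0   q1  q2 
   q1   q3  q4 
   q2   q5  q6 
 * q3   q3  q4 
 * q4   q5  q6 
   q5   q3  q4 
   q6   q5  q6 
(> = start, * = accepting)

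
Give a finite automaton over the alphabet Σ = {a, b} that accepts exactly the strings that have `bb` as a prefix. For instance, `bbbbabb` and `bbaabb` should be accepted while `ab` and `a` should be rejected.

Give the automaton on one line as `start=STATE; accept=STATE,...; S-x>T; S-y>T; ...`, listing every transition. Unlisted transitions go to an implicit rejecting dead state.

start=s0; accept=s2; s0-a>s3; s0-b>s1; s1-a>s3; s1-b>s2; s2-a>s2; s2-b>s2; s3-a>s3; s3-b>s3

Check the first 2 symbols one by one: s0 through s1 record how many have matched `bb` so far; any wrong symbol goes to the dead state s3. After all 2 match we enter the accepting sink s2.
With 4 states:
        a   b  
>  s0   s3  s1 
   s1   s3  s2 
 * s2   s2  s2 
   s3   s3  s3 
(> = start, * = accepting)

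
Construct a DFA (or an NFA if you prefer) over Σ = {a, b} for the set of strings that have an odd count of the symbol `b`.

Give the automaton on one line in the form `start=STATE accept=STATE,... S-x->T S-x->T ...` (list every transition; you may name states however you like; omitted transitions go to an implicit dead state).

Keep the running count of `b`s modulo 2: each `b` advances along the cycle q0 → q1 → q0 while other symbols loop. Accept at q1.
2 states suffice.
        a   b  
>  q0   q0  q1 
 * q1   q1  q0 
(> = start, * = accepting)

start=q0 accept=q1 q0-a->q0 q0-b->q1 q1-a->q1 q1-b->q0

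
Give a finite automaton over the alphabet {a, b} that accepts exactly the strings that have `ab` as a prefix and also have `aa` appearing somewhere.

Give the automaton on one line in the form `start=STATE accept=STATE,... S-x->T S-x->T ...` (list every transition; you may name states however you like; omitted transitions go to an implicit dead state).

Handle the two conditions separately and then intersect. The first has 4 states tracking whether the input so far still matches the prefix `ab`; the second has 3 states tracking whether and how much of `aa` has been seen. A product state is a pair (one from each), accepting exactly when both do. Equivalent product states are then merged.
        a   b  
>  S0   S1  S2 
   S1   S2  S3 
   S2   S2  S2 
   S3   S4  S3 
   S4   S5  S3 
 * S5   S5  S5 
(> = start, * = accepting)

start=S0 accept=S5 S0-a->S1 S0-b->S2 S1-a->S2 S1-b->S3 S2-a->S2 S2-b->S2 S3-a->S4 S3-b->S3 S4-a->S5 S4-b->S3 S5-a->S5 S5-b->S5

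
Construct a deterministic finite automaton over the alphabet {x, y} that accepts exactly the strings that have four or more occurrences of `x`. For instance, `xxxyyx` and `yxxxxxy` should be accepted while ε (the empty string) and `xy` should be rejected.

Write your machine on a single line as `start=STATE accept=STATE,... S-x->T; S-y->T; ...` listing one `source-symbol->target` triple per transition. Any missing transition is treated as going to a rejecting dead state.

Count `x`s, saturating at 5: states q0 through q4 mean 0 through 4 `x`s seen; q5 means more than 4. Each `x` increments (capped at q5); other symbols loop. Accept from {q4, q5}.
With 6 states:
        x   y  
>  q0   q1  q0 
   q1   q2  q1 
   q2   q3  q2 
   q3   q4  q3 
 * q4   q5  q4 
 * q5   q5  q5 
(> = start, * = accepting)

start=q0; accept=q4,q5; q0-x->q1; q0-y->q0; q1-x->q2; q1-y->q1; q2-x->q3; q2-y->q2; q3-x->q4; q3-y->q3; q4-x->q5; q4-y->q4; q5-x->q5; q5-y->q5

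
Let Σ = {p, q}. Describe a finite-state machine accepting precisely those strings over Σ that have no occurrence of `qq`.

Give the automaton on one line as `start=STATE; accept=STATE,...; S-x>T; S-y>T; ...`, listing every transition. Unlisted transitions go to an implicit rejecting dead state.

Track partial matches of the forbidden pattern `qq`. State C is a dead state reached once `qq` has occurred; every other state accepts. A means no part of `qq` is currently matched.
3 states suffice.
       p  q 
>* A   A  B 
 * B   A  C 
   C   C  C 
(> = start, * = accepting)

start=A; accept=A,B; A-p>A; A-q>B; B-p>A; B-q>C; C-p>C; C-q>C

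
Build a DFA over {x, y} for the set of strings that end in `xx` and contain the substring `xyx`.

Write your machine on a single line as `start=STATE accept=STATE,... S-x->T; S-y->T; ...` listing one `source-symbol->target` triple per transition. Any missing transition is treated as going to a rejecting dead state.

Run two small machines in parallel and take their product. One (3 states) tracks how much of the suffix `xx` has currently been matched; the other (4 states) tracks whether and how much of `xyx` has been seen. Each combined state is a pair, one component from each; accept when both components accept. Equivalent product states are then merged.
        x   y  
>  S0   S1  S0 
   S1   S1  S2 
   S2   S3  S0 
   S3   S4  S5 
 * S4   S4  S5 
   S5   S3  S5 
(> = start, * = accepting)

start=S0; accept=S4; S0-x->S1; S0-y->S0; S1-x->S1; S1-y->S2; S2-x->S3; S2-y->S0; S3-x->S4; S3-y->S5; S4-x->S4; S4-y->S5; S5-x->S3; S5-y->S5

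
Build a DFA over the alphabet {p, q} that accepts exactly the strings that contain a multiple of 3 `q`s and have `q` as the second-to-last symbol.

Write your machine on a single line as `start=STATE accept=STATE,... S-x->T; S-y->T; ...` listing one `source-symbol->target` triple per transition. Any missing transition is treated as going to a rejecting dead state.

Run two small machines in parallel and take their product. The first has 3 states tracking the count of `q`s modulo 3; the second has 7 states tracking the last 2 symbols read. A product state is a pair (one from each), accepting exactly when both do.
With 15 states:
          p    q  
>  s0     s1   s2 
   s1     s3   s4 
   s2     s5   s6 
   s3     s3   s4 
   s4     s5   s6 
   s5     s7   s8 
   s6     s9  s10 
   s7     s7   s8 
   s8     s9  s10 
   s9    s11  s12 
 * s10   s13  s14 
   s11   s11  s12 
   s12   s13  s14 
 * s13    s3   s4 
   s14    s5   s6 
(> = start, * = accepting)

start=s0; accept=s10,s13; s0-p->s1; s0-q->s2; s1-p->s3; s1-q->s4; s2-p->s5; s2-q->s6; s3-p->s3; s3-q->s4; s4-p->s5; s4-q->s6; s5-p->s7; s5-q->s8; s6-p->s9; s6-q->s10; s7-p->s7; s7-q->s8; s8-p->s9; s8-q->s10; s9-p->s11; s9-q->s12; s10-p->s13; s10-q->s14; s11-p->s11; s11-q->s12; s12-p->s13; s12-q->s14; s13-p->s3; s13-q->s4; s14-p->s5; s14-q->s6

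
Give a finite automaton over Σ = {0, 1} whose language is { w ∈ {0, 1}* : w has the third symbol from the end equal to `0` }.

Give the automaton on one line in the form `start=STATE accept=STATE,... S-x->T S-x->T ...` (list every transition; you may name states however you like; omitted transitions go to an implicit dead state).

start=S0 accept=S7,S8,S9,S10 S0-0->S1 S0-1->S2 S1-0->S3 S1-1->S4 S2-0->S5 S2-1->S6 S3-0->S7 S3-1->S8 S4-0->S9 S4-1->S10 S5-0->S11 S5-1->S12 S6-0->S13 S6-1->S14 S7-0->S7 S7-1->S8 S8-0->S9 S8-1->S10 S9-0->S11 S9-1->S12 S10-0->S13 S10-1->S14 S11-0->S7 S11-1->S8 S12-0->S9 S12-1->S10 S13-0->S11 S13-1->S12 S14-0->S13 S14-1->S14

A DFA must remember the last 3 symbols (since which symbol is third-to-last isn't known until the input ends). Use one state per possible window of the last ≤3 symbols; accept from those whose window starts with `0`.
15 states suffice.
          0    1  
>  S0     S1   S2 
   S1     S3   S4 
   S2     S5   S6 
   S3     S7   S8 
   S4     S9  S10 
   S5    S11  S12 
   S6    S13  S14 
 * S7     S7   S8 
 * S8     S9  S10 
 * S9    S11  S12 
 * S10   S13  S14 
   S11    S7   S8 
   S12    S9  S10 
   S13   S11  S12 
   S14   S13  S14 
(> = start, * = accepting)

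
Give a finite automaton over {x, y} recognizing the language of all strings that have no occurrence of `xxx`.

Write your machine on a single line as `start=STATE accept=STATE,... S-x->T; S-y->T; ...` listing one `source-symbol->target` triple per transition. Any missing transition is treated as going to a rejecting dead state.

This is the complement of 'contains `xxx`'. Use the same substring-matching states — S0 through S3 holding how much of `xxx` has just been matched — but flip the accepting set: everything except the trap S3 accepts.
        x   y  
>* S0   S1  S0 
 * S1   S2  S0 
 * S2   S3  S0 
   S3   S3  S3 
(> = start, * = accepting)

start=S0; accept=S0,S1,S2; S0-x->S1; S0-y->S0; S1-x->S2; S1-y->S0; S2-x->S3; S2-y->S0; S3-x->S3; S3-y->S3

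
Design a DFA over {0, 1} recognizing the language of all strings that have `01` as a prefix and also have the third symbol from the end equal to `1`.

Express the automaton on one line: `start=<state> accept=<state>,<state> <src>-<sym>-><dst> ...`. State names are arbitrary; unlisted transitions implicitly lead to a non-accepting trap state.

Handle the two conditions separately and then intersect. One (4 states) tracks whether the input so far still matches the prefix `01`; the other (15 states) tracks the last 3 symbols read. Each combined state is a pair, one component from each; accept when both components accept. After merging equivalent states the machine shrinks.
An 11-state machine:
          0    1  
>  s0     s1   s2 
   s1     s2   s3 
   s2     s2   s2 
   s3     s4   s5 
   s4     s6   s7 
   s5     s8   s9 
 * s6    s10   s3 
 * s7     s4   s5 
 * s8     s6   s7 
 * s9     s8   s9 
   s10   s10   s3 
(> = start, * = accepting)

start=s0 accept=s6,s7,s8,s9 s0-0->s1 s0-1->s2 s1-0->s2 s1-1->s3 s2-0->s2 s2-1->s2 s3-0->s4 s3-1->s5 s4-0->s6 s4-1->s7 s5-0->s8 s5-1->s9 s6-0->s10 s6-1->s3 s7-0->s4 s7-1->s5 s8-0->s6 s8-1->s7 s9-0->s8 s9-1->s9 s10-0->s10 s10-1->s3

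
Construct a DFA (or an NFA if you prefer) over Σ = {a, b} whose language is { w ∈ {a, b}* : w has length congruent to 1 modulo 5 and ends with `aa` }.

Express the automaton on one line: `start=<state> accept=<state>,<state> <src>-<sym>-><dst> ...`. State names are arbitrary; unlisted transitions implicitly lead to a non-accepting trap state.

Handle the two conditions separately and then intersect. The first has 5 states tracking the input length modulo 5; the second has 3 states tracking how much of the suffix `aa` has currently been matched. A product state is a pair (one from each), accepting exactly when both do.
          a    b  
>  s0     s1   s2 
   s1     s3   s4 
   s2     s5   s4 
   s3     s6   s7 
   s4     s8   s7 
   s5     s6   s7 
   s6     s9  s10 
   s7    s11  s10 
   s8     s9  s10 
   s9    s12   s0 
   s10   s13   s0 
   s11   s12   s0 
   s12   s14   s2 
   s13   s14   s2 
 * s14    s3   s4 
(> = start, * = accepting)

start=s0 accept=s14 s0-a->s1 s0-b->s2 s1-a->s3 s1-b->s4 s2-a->s5 s2-b->s4 s3-a->s6 s3-b->s7 s4-a->s8 s4-b->s7 s5-a->s6 s5-b->s7 s6-a->s9 s6-b->s10 s7-a->s11 s7-b->s10 s8-a->s9 s8-b->s10 s9-a->s12 s9-b->s0 s10-a->s13 s10-b->s0 s11-a->s12 s11-b->s0 s12-a->s14 s12-b->s2 s13-a->s14 s13-b->s2 s14-a->s3 s14-b->s4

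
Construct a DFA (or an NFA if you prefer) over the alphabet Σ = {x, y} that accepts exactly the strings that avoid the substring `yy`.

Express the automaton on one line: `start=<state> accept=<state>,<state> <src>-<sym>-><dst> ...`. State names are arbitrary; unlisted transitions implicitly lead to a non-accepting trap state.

This is the complement of 'contains `yy`'. Use the same substring-matching states — q0 through q2 holding how much of `yy` has just been matched — but flip the accepting set: everything except the trap q2 accepts.
        x   y  
>* q0   q0  q1 
 * q1   q0  q2 
   q2   q2  q2 
(> = start, * = accepting)

start=q0 accept=q0,q1 q0-x->q0 q0-y->q1 q1-x->q0 q1-y->q2 q2-x->q2 q2-y->q2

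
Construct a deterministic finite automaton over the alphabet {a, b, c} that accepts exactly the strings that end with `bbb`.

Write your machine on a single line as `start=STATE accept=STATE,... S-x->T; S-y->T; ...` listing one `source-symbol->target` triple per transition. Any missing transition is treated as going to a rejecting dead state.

Let each state record the length of the longest suffix of the input read so far that is also a prefix of `bbb`. S1 means the last symbol is `b`; S2 means the last 2 symbols are `bb`; S3 means the last 3 symbols are `bbb`. Accept only at S3, where the string currently ends in `bbb`.
A 4-state machine:
        a   b   c  
>  S0   S0  S1  S0 
   S1   S0  S2  S0 
   S2   S0  S3  S0 
 * S3   S0  S3  S0 
(> = start, * = accepting)

start=S0; accept=S3; S0-a->S0; S0-b->S1; S0-c->S0; S1-a->S0; S1-b->S2; S1-c->S0; S2-a->S0; S2-b->S3; S2-c->S0; S3-a->S0; S3-b->S3; S3-c->S0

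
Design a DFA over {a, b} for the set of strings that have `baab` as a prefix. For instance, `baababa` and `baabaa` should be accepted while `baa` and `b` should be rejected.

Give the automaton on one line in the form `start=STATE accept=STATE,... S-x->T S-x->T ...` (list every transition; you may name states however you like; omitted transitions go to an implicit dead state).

start=s0 accept=s4 s0-a->s5 s0-b->s1 s1-a->s2 s1-b->s5 s2-a->s3 s2-b->s5 s3-a->s5 s3-b->s4 s4-a->s4 s4-b->s4 s5-a->s5 s5-b->s5

Walk along `baab` while the input agrees: from s0 take `b` to s1, and so on. Any deviation drops to the rejecting sink s5. Once s4 is reached the prefix is confirmed and every continuation is accepted.
6 states suffice.
        a   b  
>  s0   s5  s1 
   s1   s2  s5 
   s2   s3  s5 
   s3   s5  s4 
 * s4   s4  s4 
   s5   s5  s5 
(> = start, * = accepting)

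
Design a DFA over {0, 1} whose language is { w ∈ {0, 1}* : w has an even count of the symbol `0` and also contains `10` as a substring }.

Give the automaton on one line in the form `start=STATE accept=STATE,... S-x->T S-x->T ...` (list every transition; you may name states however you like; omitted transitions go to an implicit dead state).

Build one automaton per condition and run them in lockstep. The first has 2 states tracking the count of `0`s modulo 2; the second has 3 states tracking whether and how much of `10` has been seen. A product state is a pair (one from each), accepting exactly when both do.
6 states suffice.
        0   1  
>  s0   s1  s2 
   s1   s0  s3 
   s2   s4  s2 
   s3   s5  s3 
   s4   s5  s4 
 * s5   s4  s5 
(> = start, * = accepting)

start=s0 accept=s5 s0-0->s1 s0-1->s2 s1-0->s0 s1-1->s3 s2-0->s4 s2-1->s2 s3-0->s5 s3-1->s3 s4-0->s5 s4-1->s4 s5-0->s4 s5-1->s5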